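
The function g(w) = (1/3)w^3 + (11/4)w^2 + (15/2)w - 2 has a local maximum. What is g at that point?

g'(w) = w^2 + (11/2)w + 15/2. Setting g'(w) = 0 gives w ∈ {-3, -5/2}.
g''(w) = 2w + 11/2. g''(-3) = -1/2 < 0 ⇒ local maximum; g''(-5/2) = 1/2 > 0 ⇒ local minimum.
So the local maximum value is g(-3) = -35/4.

-35/4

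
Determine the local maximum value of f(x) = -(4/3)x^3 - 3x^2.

Critical points: f'(x) = -4x^2 - 6x vanishes at x = -3/2, 0.
f''(x) = -8x - 6. f''(-3/2) = 6 > 0 ⇒ local minimum; f''(0) = -6 < 0 ⇒ local maximum.
The local maximum is f(0) = 0.

0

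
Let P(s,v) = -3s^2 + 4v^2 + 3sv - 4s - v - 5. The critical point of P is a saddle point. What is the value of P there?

∂P/∂s = -6s + 3v - 4 = 0 and ∂P/∂v = 3s + 8v - 1 = 0, so (s, v) = (-29/57, 6/19).
The Hessian has P_{ss} = -6, P_{vv} = 8, P_{sv} = 3, giving D = -57 < 0, so the point is a saddle point.
P(-29/57, 6/19) = -236/57.

-236/57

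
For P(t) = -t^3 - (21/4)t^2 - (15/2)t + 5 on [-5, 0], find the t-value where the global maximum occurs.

-5

Differentiating, P'(t) = -3t^2 - (21/2)t - 15/2; which vanishes at t = -5/2 and t = -1.
Candidates: P(-5) = 145/4, P(-5/2) = 105/16, P(-1) = 33/4, P(0) = 5.
So the maximum is P(-5) = 145/4.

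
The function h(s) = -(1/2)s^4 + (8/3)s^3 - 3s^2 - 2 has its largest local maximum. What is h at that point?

h'(s) = -2s^3 + 8s^2 - 6s. Setting h'(s) = 0 gives s ∈ {0, 1, 3}.
Second-derivative test with h''(s) = -6s^2 + 16s - 6: h''(0) = -6 < 0 ⇒ local maximum; h''(1) = 4 > 0 ⇒ local minimum; h''(3) = -12 < 0 ⇒ local maximum.
The largest local maximum is h(3) = 5/2.

5/2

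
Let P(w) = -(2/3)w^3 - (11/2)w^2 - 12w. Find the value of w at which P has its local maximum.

Critical points: P'(w) = -2w^2 - 11w - 12 vanishes at w = -4, -3/2.
Second-derivative test with P''(w) = -4w - 11: P''(-4) = 5 > 0 ⇒ local minimum; P''(-3/2) = -5 < 0 ⇒ local maximum.
The local maximum is P(-3/2) = 63/8.

-3/2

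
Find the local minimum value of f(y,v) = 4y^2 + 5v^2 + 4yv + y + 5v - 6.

-469/64

∂f/∂y = 8y + 4v + 1 = 0 and ∂f/∂v = 4y + 10v + 5 = 0, so (y, v) = (5/32, -9/16).
The Hessian has f_{yy} = 8, f_{vv} = 10, f_{yv} = 4, giving D = 64 > 0 with f_{yy} > 0, so the point is a local minimum.
f(5/32, -9/16) = -469/64.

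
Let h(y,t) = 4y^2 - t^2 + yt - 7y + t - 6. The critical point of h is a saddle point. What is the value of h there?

-140/17

∂h/∂y = 8y + t - 7 = 0 and ∂h/∂t = y - 2t + 1 = 0, so (y, t) = (13/17, 15/17).
The Hessian has h_{yy} = 8, h_{tt} = -2, h_{yt} = 1, giving D = -17 < 0, so the point is a saddle point.
h(13/17, 15/17) = -140/17.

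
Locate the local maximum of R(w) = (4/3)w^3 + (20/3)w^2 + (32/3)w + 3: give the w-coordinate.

R'(w) = 4w^2 + (40/3)w + 32/3. Setting R'(w) = 0 gives w ∈ {-2, -4/3}.
Since R''(w) = 8w + 40/3, we get R''(-2) = -8/3 < 0 ⇒ local maximum; R''(-4/3) = 8/3 > 0 ⇒ local minimum.
The local maximum is R(-2) = -7/3.

-2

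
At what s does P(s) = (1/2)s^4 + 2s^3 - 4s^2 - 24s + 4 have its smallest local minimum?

2

Critical points: P'(s) = 2s^3 + 6s^2 - 8s - 24 vanishes at s = -3, -2, 2.
P''(s) = 6s^2 + 12s - 8. P''(-3) = 10 > 0 ⇒ local minimum; P''(-2) = -8 < 0 ⇒ local maximum; P''(2) = 40 > 0 ⇒ local minimum.
The smallest local minimum is P(2) = -36.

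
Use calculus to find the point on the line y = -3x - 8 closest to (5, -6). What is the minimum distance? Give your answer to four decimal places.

Minimize D(x)^2 = (x - 5)^2 + (-3x - 2)^2.
d/dx[D^2] = 2(x - 5) + 2·(-3)·(-3x - 2) = 0 ⇒ x = -1/10.
Then y = -77/10 and the distance is √(289/10) ≈ 5.3759.

5.3759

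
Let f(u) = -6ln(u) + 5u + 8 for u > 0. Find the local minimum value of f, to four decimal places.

12.9061

f'(u) = -6/u + 5 = 0 gives u = 6/5.
f''(u) = 6/u², which is positive for u > 0, so this is a local minimum.
f(6/5) = -6·ln(6/5) + 6 + 8 ≈ 12.9061.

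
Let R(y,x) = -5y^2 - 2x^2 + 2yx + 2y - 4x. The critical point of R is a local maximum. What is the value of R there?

2

∂R/∂y = -10y + 2x + 2 = 0 and ∂R/∂x = 2y - 4x - 4 = 0, so (y, x) = (0, -1).
The Hessian has R_{yy} = -10, R_{xx} = -4, R_{yx} = 2, giving D = 36 > 0 with R_{yy} < 0, so the point is a local maximum.
R(0, -1) = 2.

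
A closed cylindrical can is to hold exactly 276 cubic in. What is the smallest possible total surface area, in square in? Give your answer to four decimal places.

With radius r and height h, πr²h = 276 so h = 276/(πr²), and S(r) = 2πr² + 2πrh = 2πr² + 2·276/r.
S'(r) = 4πr − 2·276/r² = 0 ⇒ r³ = 276/(2π), so r ≈ 3.5284 and h = 2r ≈ 7.0568.
S''(r) = 4π + 4·276/r³ > 0, so this is the minimum; S ≈ 234.6680.

234.6680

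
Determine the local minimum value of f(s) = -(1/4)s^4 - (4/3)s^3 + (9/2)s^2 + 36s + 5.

-187/4

f'(s) = -s^3 - 4s^2 + 9s + 36. Setting f'(s) = 0 gives s ∈ {-4, -3, 3}.
Since f''(s) = -3s^2 - 8s + 9, we get f''(-4) = -7 < 0 ⇒ local maximum; f''(-3) = 6 > 0 ⇒ local minimum; f''(3) = -42 < 0 ⇒ local maximum.
The local minimum is f(-3) = -187/4.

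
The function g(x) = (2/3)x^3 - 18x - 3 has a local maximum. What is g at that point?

Critical points: g'(x) = 2x^2 - 18 vanishes at x = -3, 3.
Second-derivative test with g''(x) = 4x: g''(-3) = -12 < 0 ⇒ local maximum; g''(3) = 12 > 0 ⇒ local minimum.
The local maximum is g(-3) = 33.

33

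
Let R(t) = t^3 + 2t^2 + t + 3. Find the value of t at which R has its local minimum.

-1/3

R'(t) = 3t^2 + 4t + 1. Setting R'(t) = 0 gives t ∈ {-1, -1/3}.
Second-derivative test with R''(t) = 6t + 4: R''(-1) = -2 < 0 ⇒ local maximum; R''(-1/3) = 2 > 0 ⇒ local minimum.
So the local minimum value is R(-1/3) = 77/27.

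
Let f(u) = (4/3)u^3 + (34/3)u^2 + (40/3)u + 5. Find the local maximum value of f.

55

Critical points: f'(u) = 4u^2 + (68/3)u + 40/3 vanishes at u = -5, -2/3.
Second-derivative test with f''(u) = 8u + 68/3: f''(-5) = -52/3 < 0 ⇒ local maximum; f''(-2/3) = 52/3 > 0 ⇒ local minimum.
Thus f has its local maximum at u = -5, with value 55.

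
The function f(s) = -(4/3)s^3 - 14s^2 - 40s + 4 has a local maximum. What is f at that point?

Critical points: f'(s) = -4s^2 - 28s - 40 vanishes at s = -5, -2.
f''(s) = -8s - 28. f''(-5) = 12 > 0 ⇒ local minimum; f''(-2) = -12 < 0 ⇒ local maximum.
The local maximum is f(-2) = 116/3.

116/3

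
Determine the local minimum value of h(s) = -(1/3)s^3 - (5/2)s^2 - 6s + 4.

h'(s) = -s^2 - 5s - 6 = 0 at s = -3, -2.
Second-derivative test with h''(s) = -2s - 5: h''(-3) = 1 > 0 ⇒ local minimum; h''(-2) = -1 < 0 ⇒ local maximum.
The local minimum is h(-3) = 17/2.

17/2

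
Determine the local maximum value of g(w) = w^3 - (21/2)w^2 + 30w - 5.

g'(w) = 3w^2 - 21w + 30 = 0 at w = 2, 5.
Since g''(w) = 6w - 21, we get g''(2) = -9 < 0 ⇒ local maximum; g''(5) = 9 > 0 ⇒ local minimum.
So the local maximum value is g(2) = 21.

21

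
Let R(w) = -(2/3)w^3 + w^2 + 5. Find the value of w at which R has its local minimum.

R'(w) = -2w^2 + 2w. Setting R'(w) = 0 gives w ∈ {0, 1}.
R''(w) = -4w + 2. R''(0) = 2 > 0 ⇒ local minimum; R''(1) = -2 < 0 ⇒ local maximum.
The local minimum is R(0) = 5.

0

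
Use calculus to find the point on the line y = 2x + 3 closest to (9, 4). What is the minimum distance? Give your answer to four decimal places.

Minimize D(x)^2 = (x - 9)^2 + (2x - 1)^2.
d/dx[D^2] = 2(x - 9) + 2·2·(2x - 1) = 0 ⇒ x = 11/5.
Then y = 37/5 and the distance is √(289/5) ≈ 7.6026.

7.6026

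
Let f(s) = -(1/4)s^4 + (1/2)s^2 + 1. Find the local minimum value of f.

f'(s) = -s^3 + s. Setting f'(s) = 0 gives s ∈ {-1, 0, 1}.
f''(s) = -3s^2 + 1. f''(-1) = -2 < 0 ⇒ local maximum; f''(0) = 1 > 0 ⇒ local minimum; f''(1) = -2 < 0 ⇒ local maximum.
The local minimum is f(0) = 1.

1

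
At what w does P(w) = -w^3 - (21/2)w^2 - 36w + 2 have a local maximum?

Critical points: P'(w) = -3w^2 - 21w - 36 vanishes at w = -4, -3.
Second-derivative test with P''(w) = -6w - 21: P''(-4) = 3 > 0 ⇒ local minimum; P''(-3) = -3 < 0 ⇒ local maximum.
Thus P has its local maximum at w = -3, with value 85/2.

-3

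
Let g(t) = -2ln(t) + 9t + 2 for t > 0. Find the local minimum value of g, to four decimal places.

g'(t) = -2/t + 9 = 0 gives t = 2/9.
g''(t) = 2/t², which is positive for t > 0, so this is a local minimum.
g(2/9) = -2·ln(2/9) + 2 + 2 ≈ 7.0082.

7.0082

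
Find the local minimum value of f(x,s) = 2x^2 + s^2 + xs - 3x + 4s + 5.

∂f/∂x = 4x + s - 3 = 0 and ∂f/∂s = x + 2s + 4 = 0, so (x, s) = (10/7, -19/7).
The Hessian has f_{xx} = 4, f_{ss} = 2, f_{xs} = 1, giving D = 7 > 0 with f_{xx} > 0, so the point is a local minimum.
f(10/7, -19/7) = -18/7.

-18/7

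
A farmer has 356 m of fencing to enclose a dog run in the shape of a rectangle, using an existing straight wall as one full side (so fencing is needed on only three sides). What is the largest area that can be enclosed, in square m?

Let the sides perpendicular to the wall have length x and the parallel side y, so 2x + y = 356 and the area is A = xy = x(356 − 2x).
A'(x) = 356 − 4x = 0 gives x = 89, and A''(x) = −4 < 0 confirms a maximum.
Then y = 356 − 2·89 = 178 and A = 15842.

15842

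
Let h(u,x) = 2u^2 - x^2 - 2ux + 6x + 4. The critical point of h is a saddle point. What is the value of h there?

∂h/∂u = 4u - 2x = 0 and ∂h/∂x = -2u - 2x + 6 = 0, so (u, x) = (1, 2).
The Hessian has h_{uu} = 4, h_{xx} = -2, h_{ux} = -2, giving D = -12 < 0, so the point is a saddle point.
h(1, 2) = 10.

10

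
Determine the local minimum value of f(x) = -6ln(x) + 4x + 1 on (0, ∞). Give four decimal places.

f'(x) = -6/x + 4 = 0 gives x = 3/2.
f''(x) = 6/x², which is positive for x > 0, so this is a local minimum.
f(3/2) = -6·ln(3/2) + 6 + 1 ≈ 4.5672.

4.5672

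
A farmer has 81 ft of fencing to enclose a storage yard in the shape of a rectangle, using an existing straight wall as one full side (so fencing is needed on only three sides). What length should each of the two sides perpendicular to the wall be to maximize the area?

81/4

Let the sides perpendicular to the wall have length x and the parallel side y, so 2x + y = 81 and the area is A = xy = x(81 − 2x).
A'(x) = 81 − 4x = 0 gives x = 81/4, and A''(x) = −4 < 0 confirms a maximum.
Then y = 81 − 2·81/4 = 81/2 and A = 6561/8.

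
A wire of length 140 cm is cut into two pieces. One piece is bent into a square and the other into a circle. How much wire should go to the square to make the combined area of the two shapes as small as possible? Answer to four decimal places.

Let x be the length used for the square. Square side x/4; circle radius (140−x)/(2π).
A(x) = (x/4)² + π·((140−x)/(2π))² = x²/16 + (140−x)²/(4π) for 0 ≤ x ≤ 140. A'(x) = x/8 − (140−x)/(2π) = 0 gives x = 4·140/(π+4) ≈ 78.4139.
A'' = 1/8 + 1/(2π) > 0, so this gives the minimum combined area; x ≈ 78.4139 cm to the square.

78.4139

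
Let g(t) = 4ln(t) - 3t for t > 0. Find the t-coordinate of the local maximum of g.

4/3

g'(t) = 4/t − 3 = 0 gives t = 4/3.
g''(t) = -4/t², which is negative for t > 0, so this is a local maximum.
g(4/3) = 4·ln(4/3) - 4 ≈ -2.8493.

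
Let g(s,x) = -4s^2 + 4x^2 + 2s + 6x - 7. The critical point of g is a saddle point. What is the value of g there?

∂g/∂s = -8s + 2 = 0 and ∂g/∂x = 8x + 6 = 0, so (s, x) = (1/4, -3/4).
The Hessian has g_{ss} = -8, g_{xx} = 8, g_{sx} = 0, giving D = -64 < 0, so the point is a saddle point.
g(1/4, -3/4) = -9.

-9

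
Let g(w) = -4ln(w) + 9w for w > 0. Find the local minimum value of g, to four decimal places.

7.2437

g'(w) = -4/w + 9 = 0 gives w = 4/9.
g''(w) = 4/w², which is positive for w > 0, so this is a local minimum.
g(4/9) = -4·ln(4/9) + 4 ≈ 7.2437.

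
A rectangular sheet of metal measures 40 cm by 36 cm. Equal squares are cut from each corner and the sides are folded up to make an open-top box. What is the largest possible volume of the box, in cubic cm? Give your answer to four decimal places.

With cut size x, the volume is V(x) = x(40 − 2x)(36 − 2x) for 0 < x < 18.
V'(x) = 12x^2 − 304x + 1440. Setting V'(x) = 0 gives x ≈ 6.3071 (the root in (0, 18)).
V''(x) = 24x − 304 is negative there, so this is the maximum; V ≈ 4039.3118.

4039.3118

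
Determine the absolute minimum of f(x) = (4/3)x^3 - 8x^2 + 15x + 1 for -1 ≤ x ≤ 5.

-70/3

f'(x) = 4x^2 - 16x + 15, which vanishes at x = 3/2 and x = 5/2.
Candidates: f(-1) = -70/3; f(3/2) = 10; f(5/2) = 28/3; f(5) = 128/3.
The minimum over the interval is -70/3, attained at x = -1.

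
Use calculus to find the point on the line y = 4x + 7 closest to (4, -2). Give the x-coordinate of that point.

Minimize D(x)^2 = (x - 4)^2 + (4x + 9)^2.
d/dx[D^2] = 2(x - 4) + 2·4·(4x + 9) = 0 ⇒ x = -32/17.
Then y = -9/17 and the distance is √(625/17) ≈ 6.0634.

-32/17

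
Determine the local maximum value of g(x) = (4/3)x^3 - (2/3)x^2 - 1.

-1

g'(x) = 4x^2 - (4/3)x = 0 at x = 0, 1/3.
g''(x) = 8x - 4/3. g''(0) = -4/3 < 0 ⇒ local maximum; g''(1/3) = 4/3 > 0 ⇒ local minimum.
The local maximum is g(0) = -1.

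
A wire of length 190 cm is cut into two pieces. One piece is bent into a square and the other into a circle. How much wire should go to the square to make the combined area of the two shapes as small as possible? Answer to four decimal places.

106.4188

Let x be the length used for the square. Square side x/4; circle radius (190−x)/(2π).
A(x) = (x/4)² + π·((190−x)/(2π))² = x²/16 + (190−x)²/(4π) for 0 ≤ x ≤ 190. A'(x) = x/8 − (190−x)/(2π) = 0 gives x = 4·190/(π+4) ≈ 106.4188.
A'' = 1/8 + 1/(2π) > 0, so this gives the minimum combined area; x ≈ 106.4188 cm to the square.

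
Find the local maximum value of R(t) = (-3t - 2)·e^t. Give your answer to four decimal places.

R'(t) = (-3)·e^t + (-3t - 2)·1·e^t = (-3t - 5)·e^t. Since e^t > 0, the only critical point is t = -5/3.
R''(-5/3) has the same sign as -3 < 0, so this is a local maximum.
R(-5/3) = (3)·e^(-5/3) ≈ 0.5666.

0.5666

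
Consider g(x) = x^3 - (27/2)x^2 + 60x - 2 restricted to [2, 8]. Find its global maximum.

The derivative is 3x^2 - 27x + 60, which vanishes at x = 4 and x = 5.
Evaluating at the critical points and endpoints: g(2) = 72; g(4) = 86; g(5) = 171/2; g(8) = 126.
Hence the absolute maximum is 126 at x = 8.

126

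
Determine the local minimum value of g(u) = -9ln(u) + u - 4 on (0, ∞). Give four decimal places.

g'(u) = -9/u + 1 = 0 gives u = 9.
g''(u) = 9/u², which is positive for u > 0, so this is a local minimum.
g(9) = -9·ln(9) + 9 - 4 ≈ -14.7750.

-14.7750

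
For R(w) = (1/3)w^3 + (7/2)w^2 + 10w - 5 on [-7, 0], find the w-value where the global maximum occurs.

0

Differentiating, R'(w) = w^2 + 7w + 10; which vanishes at w = -5 and w = -2.
Compare values at every candidate in [-7, 0]: R(-7) = -107/6,  R(-5) = -55/6,  R(-2) = -41/3,  R(0) = -5.
The maximum over the interval is -5, attained at w = 0.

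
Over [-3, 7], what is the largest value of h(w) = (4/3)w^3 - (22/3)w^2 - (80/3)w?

Differentiating, h'(w) = 4w^2 - (44/3)w - 80/3; which vanishes at w = -4/3 and w = 5.
Compare values at every candidate in [-3, 7]: h(-3) = -22; h(-4/3) = 1568/81; h(5) = -150; h(7) = -266/3.
The maximum over the interval is 1568/81, attained at w = -4/3.

1568/81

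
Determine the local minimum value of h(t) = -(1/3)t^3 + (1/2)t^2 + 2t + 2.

5/6

h'(t) = -t^2 + t + 2. Setting h'(t) = 0 gives t ∈ {-1, 2}.
Since h''(t) = -2t + 1, we get h''(-1) = 3 > 0 ⇒ local minimum; h''(2) = -3 < 0 ⇒ local maximum.
Thus h has its local minimum at t = -1, with value 5/6.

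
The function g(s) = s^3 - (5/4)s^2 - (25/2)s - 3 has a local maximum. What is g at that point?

1051/108

g'(s) = 3s^2 - (5/2)s - 25/2 = 0 at s = -5/3, 5/2.
g''(s) = 6s - 5/2. g''(-5/3) = -25/2 < 0 ⇒ local maximum; g''(5/2) = 25/2 > 0 ⇒ local minimum.
Thus g has its local maximum at s = -5/3, with value 1051/108.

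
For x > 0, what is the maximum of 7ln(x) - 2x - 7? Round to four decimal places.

-5.2307

f'(x) = 7/x − 2 = 0 gives x = 7/2.
f''(x) = -7/x², which is negative for x > 0, so this is a local maximum.
f(7/2) = 7·ln(7/2) - 7 - 7 ≈ -5.2307.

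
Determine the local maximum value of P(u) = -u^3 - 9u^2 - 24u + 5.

P'(u) = -3u^2 - 18u - 24. Setting P'(u) = 0 gives u ∈ {-4, -2}.
P''(u) = -6u - 18. P''(-4) = 6 > 0 ⇒ local minimum; P''(-2) = -6 < 0 ⇒ local maximum.
The local maximum is P(-2) = 25.

25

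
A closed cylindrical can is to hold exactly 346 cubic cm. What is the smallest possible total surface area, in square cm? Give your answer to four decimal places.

With radius r and height h, πr²h = 346 so h = 346/(πr²), and S(r) = 2πr² + 2πrh = 2πr² + 2·346/r.
S'(r) = 4πr − 2·346/r² = 0 ⇒ r³ = 346/(2π), so r ≈ 3.8045 and h = 2r ≈ 7.6090.
S''(r) = 4π + 4·346/r³ > 0, so this is the minimum; S ≈ 272.8341.

272.8341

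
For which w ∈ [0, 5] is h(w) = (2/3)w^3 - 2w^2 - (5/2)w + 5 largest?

5

Differentiating, h'(w) = 2w^2 - 4w - 5/2; whose only zero in [0, 5] is w = 5/2.
Compare values at every candidate in [0, 5]: h(0) = 5, h(5/2) = -10/3, h(5) = 155/6.
Hence the absolute maximum is 155/6 at w = 5.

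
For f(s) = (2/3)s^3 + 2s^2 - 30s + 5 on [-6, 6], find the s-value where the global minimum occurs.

3

Differentiating, f'(s) = 2s^2 + 4s - 30; which vanishes at s = -5 and s = 3.
Evaluating at the critical points and endpoints: f(-6) = 113, f(-5) = 365/3, f(3) = -49, f(6) = 41.
Hence the absolute minimum is -49 at s = 3.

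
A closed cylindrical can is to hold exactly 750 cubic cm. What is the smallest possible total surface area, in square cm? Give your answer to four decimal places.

456.9711

With radius r and height h, πr²h = 750 so h = 750/(πr²), and S(r) = 2πr² + 2πrh = 2πr² + 2·750/r.
S'(r) = 4πr − 2·750/r² = 0 ⇒ r³ = 750/(2π), so r ≈ 4.9237 and h = 2r ≈ 9.8475.
S''(r) = 4π + 4·750/r³ > 0, so this is the minimum; S ≈ 456.9711.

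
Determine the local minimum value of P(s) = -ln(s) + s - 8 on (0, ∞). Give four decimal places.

-7.0000

P'(s) = -1/s + 1 = 0 gives s = 1.
P''(s) = 1/s², which is positive for s > 0, so this is a local minimum.
P(1) = -1·ln(1) + 1 - 8 ≈ -7.0000.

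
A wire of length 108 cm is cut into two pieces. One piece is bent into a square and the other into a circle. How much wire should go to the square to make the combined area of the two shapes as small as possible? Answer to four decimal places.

Let x be the length used for the square. Square side x/4; circle radius (108−x)/(2π).
A(x) = (x/4)² + π·((108−x)/(2π))² = x²/16 + (108−x)²/(4π) for 0 ≤ x ≤ 108. A'(x) = x/8 − (108−x)/(2π) = 0 gives x = 4·108/(π+4) ≈ 60.4907.
A'' = 1/8 + 1/(2π) > 0, so this gives the minimum combined area; x ≈ 60.4907 cm to the square.

60.4907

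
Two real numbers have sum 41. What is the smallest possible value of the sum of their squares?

1681/2

With a + b = 41, a^2 + b^2 = a^2 + (41 − a)^2.
The derivative 2a − 2(41 − a) = 4a − 82 vanishes at a = 41/2; second derivative 4 > 0, a minimum.
The minimum is 2·(41/2)^2 = 1681/2.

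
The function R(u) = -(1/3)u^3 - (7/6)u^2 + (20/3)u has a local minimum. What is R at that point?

R'(u) = -u^2 - (7/3)u + 20/3. Setting R'(u) = 0 gives u ∈ {-4, 5/3}.
Second-derivative test with R''(u) = -2u - 7/3: R''(-4) = 17/3 > 0 ⇒ local minimum; R''(5/3) = -17/3 < 0 ⇒ local maximum.
So the local minimum value is R(-4) = -24.

-24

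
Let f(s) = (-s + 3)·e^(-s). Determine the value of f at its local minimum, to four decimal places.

f'(s) = (-1)·e^(-s) + (-s + 3)·(-1)·e^(-s) = (s - 4)·e^(-s). Since e^(-s) > 0, the only critical point is s = 4.
f''(4) has the same sign as 1 > 0, so this is a local minimum.
f(4) = (-1)·e^(-4) ≈ -0.0183.

-0.0183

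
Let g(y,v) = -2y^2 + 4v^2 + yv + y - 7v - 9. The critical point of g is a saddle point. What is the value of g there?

∂g/∂y = -4y + v + 1 = 0 and ∂g/∂v = y + 8v - 7 = 0, so (y, v) = (5/11, 9/11).
The Hessian has g_{yy} = -4, g_{vv} = 8, g_{yv} = 1, giving D = -33 < 0, so the point is a saddle point.
g(5/11, 9/11) = -128/11.

-128/11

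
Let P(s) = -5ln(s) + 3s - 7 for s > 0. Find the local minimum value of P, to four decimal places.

P'(s) = -5/s + 3 = 0 gives s = 5/3.
P''(s) = 5/s², which is positive for s > 0, so this is a local minimum.
P(5/3) = -5·ln(5/3) + 5 - 7 ≈ -4.5541.

-4.5541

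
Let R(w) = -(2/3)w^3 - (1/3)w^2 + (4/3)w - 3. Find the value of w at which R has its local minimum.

R'(w) = -2w^2 - (2/3)w + 4/3. Setting R'(w) = 0 gives w ∈ {-1, 2/3}.
Since R''(w) = -4w - 2/3, we get R''(-1) = 10/3 > 0 ⇒ local minimum; R''(2/3) = -10/3 < 0 ⇒ local maximum.
The local minimum is R(-1) = -4.

-1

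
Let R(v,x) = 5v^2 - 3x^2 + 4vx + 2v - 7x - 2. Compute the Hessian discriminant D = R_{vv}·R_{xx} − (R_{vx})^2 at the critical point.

-76

∂R/∂v = 10v + 4x + 2 = 0 and ∂R/∂x = 4v - 6x - 7 = 0, so (v, x) = (4/19, -39/38).
The Hessian has R_{vv} = 10, R_{xx} = -6, R_{vx} = 4, giving D = -76 < 0, so the point is a saddle point.
D = (10)·(-6) − (4)^2 = -76.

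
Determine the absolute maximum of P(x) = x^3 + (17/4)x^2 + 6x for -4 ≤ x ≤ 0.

0

The derivative is 3x^2 + (17/2)x + 6, which vanishes at x = -3/2 and x = -4/3.
Candidates: P(-4) = -20; P(-3/2) = -45/16; P(-4/3) = -76/27; P(0) = 0.
The maximum over the interval is 0, attained at x = 0.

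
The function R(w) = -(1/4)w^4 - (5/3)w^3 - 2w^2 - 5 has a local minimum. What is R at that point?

-67/12

R'(w) = -w^3 - 5w^2 - 4w. Setting R'(w) = 0 gives w ∈ {-4, -1, 0}.
Since R''(w) = -3w^2 - 10w - 4, we get R''(-4) = -12 < 0 ⇒ local maximum; R''(-1) = 3 > 0 ⇒ local minimum; R''(0) = -4 < 0 ⇒ local maximum.
The local minimum is R(-1) = -67/12.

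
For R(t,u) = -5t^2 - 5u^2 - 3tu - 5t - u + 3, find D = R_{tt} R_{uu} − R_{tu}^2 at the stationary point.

∂R/∂t = -10t - 3u - 5 = 0 and ∂R/∂u = -3t - 10u - 1 = 0, so (t, u) = (-47/91, 5/91).
The Hessian has R_{tt} = -10, R_{uu} = -10, R_{tu} = -3, giving D = 91 > 0 with R_{tt} < 0, so the point is a local maximum.
D = (-10)·(-10) − (-3)^2 = 91.

91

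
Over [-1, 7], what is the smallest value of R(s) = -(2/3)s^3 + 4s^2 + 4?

The derivative is -2s^2 + 8s, which vanishes at s = 0 and s = 4.
Candidates: R(-1) = 26/3,  R(0) = 4,  R(4) = 76/3,  R(7) = -86/3.
The minimum over the interval is -86/3, attained at s = 7.

-86/3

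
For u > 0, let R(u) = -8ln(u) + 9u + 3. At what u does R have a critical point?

8/9

R'(u) = -8/u + 9 = 0 gives u = 8/9.
R''(u) = 8/u², which is positive for u > 0, so this is a local minimum.
R(8/9) = -8·ln(8/9) + 8 + 3 ≈ 11.9423.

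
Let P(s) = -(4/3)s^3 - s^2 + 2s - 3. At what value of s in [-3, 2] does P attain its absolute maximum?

-3

Differentiating, P'(s) = -4s^2 - 2s + 2; which vanishes at s = -1 and s = 1/2.
Evaluating at the critical points and endpoints: P(-3) = 18, P(-1) = -14/3, P(1/2) = -29/12, P(2) = -41/3.
So the maximum is P(-3) = 18.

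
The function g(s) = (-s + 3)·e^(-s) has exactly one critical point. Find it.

4

Differentiating with the product rule gives g'(s) = (s - 4)·e^(-s). Since e^(-s) > 0, the only critical point is s = 4.
g''(4) has the same sign as 1 > 0, so this is a local minimum.
g(4) = (-1)·e^(-4) ≈ -0.0183.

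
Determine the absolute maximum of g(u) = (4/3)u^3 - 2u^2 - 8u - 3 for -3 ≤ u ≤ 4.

55/3

g'(u) = 4u^2 - 4u - 8, which vanishes at u = -1 and u = 2.
Evaluating at the critical points and endpoints: g(-3) = -33,  g(-1) = 5/3,  g(2) = -49/3,  g(4) = 55/3.
So the maximum is g(4) = 55/3.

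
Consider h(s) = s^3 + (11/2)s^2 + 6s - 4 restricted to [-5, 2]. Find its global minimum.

-43/2

h'(s) = 3s^2 + 11s + 6, which vanishes at s = -3 and s = -2/3.
Evaluating at the critical points and endpoints: h(-5) = -43/2, h(-3) = 1/2, h(-2/3) = -158/27, h(2) = 38.
So the minimum is h(-5) = -43/2.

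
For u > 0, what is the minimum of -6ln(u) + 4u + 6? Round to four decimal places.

9.5672

R'(u) = -6/u + 4 = 0 gives u = 3/2.
R''(u) = 6/u², which is positive for u > 0, so this is a local minimum.
R(3/2) = -6·ln(3/2) + 6 + 6 ≈ 9.5672.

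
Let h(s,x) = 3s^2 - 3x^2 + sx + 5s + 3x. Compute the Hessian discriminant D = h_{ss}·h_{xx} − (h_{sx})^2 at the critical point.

-37

∂h/∂s = 6s + x + 5 = 0 and ∂h/∂x = s - 6x + 3 = 0, so (s, x) = (-33/37, 13/37).
The Hessian has h_{ss} = 6, h_{xx} = -6, h_{sx} = 1, giving D = -37 < 0, so the point is a saddle point.
D = (6)·(-6) − (1)^2 = -37.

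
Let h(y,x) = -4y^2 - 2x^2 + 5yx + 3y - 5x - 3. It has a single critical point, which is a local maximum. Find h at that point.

22/7

∂h/∂y = -8y + 5x + 3 = 0 and ∂h/∂x = 5y - 4x - 5 = 0, so (y, x) = (-13/7, -25/7).
The Hessian has h_{yy} = -8, h_{xx} = -4, h_{yx} = 5, giving D = 7 > 0 with h_{yy} < 0, so the point is a local maximum.
h(-13/7, -25/7) = 22/7.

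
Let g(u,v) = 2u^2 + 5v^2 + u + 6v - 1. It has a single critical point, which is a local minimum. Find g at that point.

-117/40

∂g/∂u = 4u + 1 = 0 and ∂g/∂v = 10v + 6 = 0, so (u, v) = (-1/4, -3/5).
The Hessian has g_{uu} = 4, g_{vv} = 10, g_{uv} = 0, giving D = 40 > 0 with g_{uu} > 0, so the point is a local minimum.
g(-1/4, -3/5) = -117/40.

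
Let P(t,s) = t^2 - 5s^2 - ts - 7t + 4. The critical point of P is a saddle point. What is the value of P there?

∂P/∂t = 2t - s - 7 = 0 and ∂P/∂s = -t - 10s = 0, so (t, s) = (10/3, -1/3).
The Hessian has P_{tt} = 2, P_{ss} = -10, P_{ts} = -1, giving D = -21 < 0, so the point is a saddle point.
P(10/3, -1/3) = -23/3.

-23/3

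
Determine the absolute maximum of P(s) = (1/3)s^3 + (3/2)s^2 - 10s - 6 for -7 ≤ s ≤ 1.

239/6

P'(s) = s^2 + 3s - 10, whose only zero in [-7, 1] is s = -5.
Candidates: P(-7) = 139/6, P(-5) = 239/6, P(1) = -85/6.
Hence the absolute maximum is 239/6 at s = -5.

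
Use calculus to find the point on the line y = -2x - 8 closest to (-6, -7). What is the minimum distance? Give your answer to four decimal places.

Minimize D(x)^2 = (x + 6)^2 + (-2x - 1)^2.
d/dx[D^2] = 2(x + 6) + 2·(-2)·(-2x - 1) = 0 ⇒ x = -8/5.
Then y = -24/5 and the distance is √(121/5) ≈ 4.9193.

4.9193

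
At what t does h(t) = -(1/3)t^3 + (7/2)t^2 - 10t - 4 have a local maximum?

5

h'(t) = -t^2 + 7t - 10. Setting h'(t) = 0 gives t ∈ {2, 5}.
Second-derivative test with h''(t) = -2t + 7: h''(2) = 3 > 0 ⇒ local minimum; h''(5) = -3 < 0 ⇒ local maximum.
So the local maximum value is h(5) = -49/6.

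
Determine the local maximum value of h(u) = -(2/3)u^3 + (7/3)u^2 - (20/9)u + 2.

Critical points: h'(u) = -2u^2 + (14/3)u - 20/9 vanishes at u = 2/3, 5/3.
Second-derivative test with h''(u) = -4u + 14/3: h''(2/3) = 2 > 0 ⇒ local minimum; h''(5/3) = -2 < 0 ⇒ local maximum.
Thus h has its local maximum at u = 5/3, with value 137/81.

137/81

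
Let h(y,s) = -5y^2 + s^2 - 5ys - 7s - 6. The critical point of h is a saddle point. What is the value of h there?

-103/9

∂h/∂y = -10y - 5s = 0 and ∂h/∂s = -5y + 2s - 7 = 0, so (y, s) = (-7/9, 14/9).
The Hessian has h_{yy} = -10, h_{ss} = 2, h_{ys} = -5, giving D = -45 < 0, so the point is a saddle point.
h(-7/9, 14/9) = -103/9.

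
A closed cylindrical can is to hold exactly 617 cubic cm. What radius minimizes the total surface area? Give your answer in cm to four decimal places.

With radius r and height h, πr²h = 617 so h = 617/(πr²), and S(r) = 2πr² + 2πrh = 2πr² + 2·617/r.
S'(r) = 4πr − 2·617/r² = 0 ⇒ r³ = 617/(2π), so r ≈ 4.6135 and h = 2r ≈ 9.2271.
S''(r) = 4π + 4·617/r³ > 0, so this is the minimum; S ≈ 401.2096.

4.6135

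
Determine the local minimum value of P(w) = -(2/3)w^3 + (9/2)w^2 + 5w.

-31/24

Critical points: P'(w) = -2w^2 + 9w + 5 vanishes at w = -1/2, 5.
Since P''(w) = -4w + 9, we get P''(-1/2) = 11 > 0 ⇒ local minimum; P''(5) = -11 < 0 ⇒ local maximum.
Thus P has its local minimum at w = -1/2, with value -31/24.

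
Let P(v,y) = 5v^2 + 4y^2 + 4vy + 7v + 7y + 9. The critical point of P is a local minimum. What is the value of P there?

∂P/∂v = 10v + 4y + 7 = 0 and ∂P/∂y = 4v + 8y + 7 = 0, so (v, y) = (-7/16, -21/32).
The Hessian has P_{vv} = 10, P_{yy} = 8, P_{vy} = 4, giving D = 64 > 0 with P_{vv} > 0, so the point is a local minimum.
P(-7/16, -21/32) = 331/64.

331/64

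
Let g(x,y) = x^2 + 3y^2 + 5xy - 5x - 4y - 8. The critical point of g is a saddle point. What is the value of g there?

∂g/∂x = 2x + 5y - 5 = 0 and ∂g/∂y = 5x + 6y - 4 = 0, so (x, y) = (-10/13, 17/13).
The Hessian has g_{xx} = 2, g_{yy} = 6, g_{xy} = 5, giving D = -13 < 0, so the point is a saddle point.
g(-10/13, 17/13) = -113/13.

-113/13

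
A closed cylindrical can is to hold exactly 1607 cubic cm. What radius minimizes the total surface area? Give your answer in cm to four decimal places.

6.3476

With radius r and height h, πr²h = 1607 so h = 1607/(πr²), and S(r) = 2πr² + 2πrh = 2πr² + 2·1607/r.
S'(r) = 4πr − 2·1607/r² = 0 ⇒ r³ = 1607/(2π), so r ≈ 6.3476 and h = 2r ≈ 12.6953.
S''(r) = 4π + 4·1607/r³ > 0, so this is the minimum; S ≈ 759.4954.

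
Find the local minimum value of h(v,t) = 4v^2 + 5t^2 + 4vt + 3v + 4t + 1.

3/64

∂h/∂v = 8v + 4t + 3 = 0 and ∂h/∂t = 4v + 10t + 4 = 0, so (v, t) = (-7/32, -5/16).
The Hessian has h_{vv} = 8, h_{tt} = 10, h_{vt} = 4, giving D = 64 > 0 with h_{vv} > 0, so the point is a local minimum.
h(-7/32, -5/16) = 3/64.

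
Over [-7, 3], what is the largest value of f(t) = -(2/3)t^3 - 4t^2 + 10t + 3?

Differentiating, f'(t) = -2t^2 - 8t + 10; which vanishes at t = -5 and t = 1.
Compare values at every candidate in [-7, 3]: f(-7) = -103/3; f(-5) = -191/3; f(1) = 25/3; f(3) = -21.
Hence the absolute maximum is 25/3 at t = 1.

25/3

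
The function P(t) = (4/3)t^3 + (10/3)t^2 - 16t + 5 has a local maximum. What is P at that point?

Critical points: P'(t) = 4t^2 + (20/3)t - 16 vanishes at t = -3, 4/3.
Since P''(t) = 8t + 20/3, we get P''(-3) = -52/3 < 0 ⇒ local maximum; P''(4/3) = 52/3 > 0 ⇒ local minimum.
So the local maximum value is P(-3) = 47.

47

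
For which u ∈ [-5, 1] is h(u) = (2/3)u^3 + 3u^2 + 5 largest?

-3

Differentiating, h'(u) = 2u^2 + 6u; which vanishes at u = -3 and u = 0.
Evaluating at the critical points and endpoints: h(-5) = -10/3, h(-3) = 14, h(0) = 5, h(1) = 26/3.
The maximum over the interval is 14, attained at u = -3.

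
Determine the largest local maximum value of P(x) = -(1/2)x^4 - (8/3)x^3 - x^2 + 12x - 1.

P'(x) = -2x^3 - 8x^2 - 2x + 12 = 0 at x = -3, -2, 1.
Since P''(x) = -6x^2 - 16x - 2, we get P''(-3) = -8 < 0 ⇒ local maximum; P''(-2) = 6 > 0 ⇒ local minimum; P''(1) = -24 < 0 ⇒ local maximum.
So the largest local maximum value is P(1) = 41/6.

41/6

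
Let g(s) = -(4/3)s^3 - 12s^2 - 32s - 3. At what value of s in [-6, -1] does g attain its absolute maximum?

Differentiating, g'(s) = -4s^2 - 24s - 32; which vanishes at s = -4 and s = -2.
Candidates: g(-6) = 45, g(-4) = 55/3, g(-2) = 71/3, g(-1) = 55/3.
So the maximum is g(-6) = 45.

-6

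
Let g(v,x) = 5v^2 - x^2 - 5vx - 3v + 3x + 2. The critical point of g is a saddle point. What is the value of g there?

∂g/∂v = 10v - 5x - 3 = 0 and ∂g/∂x = -5v - 2x + 3 = 0, so (v, x) = (7/15, 1/3).
The Hessian has g_{vv} = 10, g_{xx} = -2, g_{vx} = -5, giving D = -45 < 0, so the point is a saddle point.
g(7/15, 1/3) = 9/5.

9/5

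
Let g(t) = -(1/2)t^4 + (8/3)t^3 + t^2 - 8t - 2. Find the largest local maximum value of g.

g'(t) = -2t^3 + 8t^2 + 2t - 8. Setting g'(t) = 0 gives t ∈ {-1, 1, 4}.
Second-derivative test with g''(t) = -6t^2 + 16t + 2: g''(-1) = -20 < 0 ⇒ local maximum; g''(1) = 12 > 0 ⇒ local minimum; g''(4) = -30 < 0 ⇒ local maximum.
So the largest local maximum value is g(4) = 74/3.

74/3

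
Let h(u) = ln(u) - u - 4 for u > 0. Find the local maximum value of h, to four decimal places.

-5.0000

h'(u) = 1/u − 1 = 0 gives u = 1.
h''(u) = -1/u², which is negative for u > 0, so this is a local maximum.
h(1) = 1·ln(1) - 1 - 4 ≈ -5.0000.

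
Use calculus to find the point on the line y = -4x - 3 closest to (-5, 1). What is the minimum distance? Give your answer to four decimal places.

3.8806

Minimize D(x)^2 = (x + 5)^2 + (-4x - 4)^2.
d/dx[D^2] = 2(x + 5) + 2·(-4)·(-4x - 4) = 0 ⇒ x = -21/17.
Then y = 33/17 and the distance is √(256/17) ≈ 3.8806.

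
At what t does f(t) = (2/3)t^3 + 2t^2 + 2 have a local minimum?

0

f'(t) = 2t^2 + 4t = 0 at t = -2, 0.
Second-derivative test with f''(t) = 4t + 4: f''(-2) = -4 < 0 ⇒ local maximum; f''(0) = 4 > 0 ⇒ local minimum.
Thus f has its local minimum at t = 0, with value 2.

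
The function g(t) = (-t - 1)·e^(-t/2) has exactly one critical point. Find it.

1

Differentiating with the product rule gives g'(t) = ((1/2)t - 1/2)·e^(-t/2). Since e^(-t/2) > 0, the only critical point is t = 1.
g''(1) has the same sign as 1/2 > 0, so this is a local minimum.
g(1) = (-2)·e^(-1/2) ≈ -1.2131.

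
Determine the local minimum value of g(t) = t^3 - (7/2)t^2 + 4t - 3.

-41/27

g'(t) = 3t^2 - 7t + 4 = 0 at t = 1, 4/3.
Since g''(t) = 6t - 7, we get g''(1) = -1 < 0 ⇒ local maximum; g''(4/3) = 1 > 0 ⇒ local minimum.
The local minimum is g(4/3) = -41/27.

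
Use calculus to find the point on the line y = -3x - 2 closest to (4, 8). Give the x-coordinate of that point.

-13/5

Minimize D(x)^2 = (x - 4)^2 + (-3x - 10)^2.
d/dx[D^2] = 2(x - 4) + 2·(-3)·(-3x - 10) = 0 ⇒ x = -13/5.
Then y = 29/5 and the distance is √(242/5) ≈ 6.9570.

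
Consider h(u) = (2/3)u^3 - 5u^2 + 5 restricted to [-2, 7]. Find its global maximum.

5

The derivative is 2u^2 - 10u, which vanishes at u = 0 and u = 5.
Evaluating at the critical points and endpoints: h(-2) = -61/3,  h(0) = 5,  h(5) = -110/3,  h(7) = -34/3.
Hence the absolute maximum is 5 at u = 0.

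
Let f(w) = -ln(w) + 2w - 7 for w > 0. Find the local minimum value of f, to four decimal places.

f'(w) = -1/w + 2 = 0 gives w = 1/2.
f''(w) = 1/w², which is positive for w > 0, so this is a local minimum.
f(1/2) = -1·ln(1/2) + 1 - 7 ≈ -5.3069.

-5.3069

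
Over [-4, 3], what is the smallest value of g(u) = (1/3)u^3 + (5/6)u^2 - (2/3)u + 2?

-10/3

Differentiating, g'(u) = u^2 + (5/3)u - 2/3; which vanishes at u = -2 and u = 1/3.
Candidates: g(-4) = -10/3, g(-2) = 4, g(1/3) = 305/162, g(3) = 33/2.
Hence the absolute minimum is -10/3 at u = -4.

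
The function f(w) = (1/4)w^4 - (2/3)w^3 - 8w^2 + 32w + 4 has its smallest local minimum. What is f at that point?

f'(w) = w^3 - 2w^2 - 16w + 32 = 0 at w = -4, 2, 4.
f''(w) = 3w^2 - 4w - 16. f''(-4) = 48 > 0 ⇒ local minimum; f''(2) = -12 < 0 ⇒ local maximum; f''(4) = 16 > 0 ⇒ local minimum.
The smallest local minimum is f(-4) = -436/3.

-436/3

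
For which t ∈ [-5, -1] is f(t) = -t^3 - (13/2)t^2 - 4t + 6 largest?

f'(t) = -3t^2 - 13t - 4, whose only zero in [-5, -1] is t = -4.
Evaluating at the critical points and endpoints: f(-5) = -23/2, f(-4) = -18, f(-1) = 9/2.
The maximum over the interval is 9/2, attained at t = -1.

-1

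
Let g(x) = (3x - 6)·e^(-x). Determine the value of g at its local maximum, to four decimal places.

Differentiating with the product rule gives g'(x) = (-3x + 9)·e^(-x). Since e^(-x) > 0, the only critical point is x = 3.
g''(3) has the same sign as -3 < 0, so this is a local maximum.
g(3) = (3)·e^(-3) ≈ 0.1494.

0.1494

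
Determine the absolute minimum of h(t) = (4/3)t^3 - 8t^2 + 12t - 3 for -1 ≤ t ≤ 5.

-73/3

The derivative is 4t^2 - 16t + 12, which vanishes at t = 1 and t = 3.
Evaluating at the critical points and endpoints: h(-1) = -73/3, h(1) = 7/3, h(3) = -3, h(5) = 71/3.
The minimum over the interval is -73/3, attained at t = -1.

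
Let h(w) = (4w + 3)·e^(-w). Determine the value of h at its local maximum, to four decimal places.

3.1152

h'(w) = 4·e^(-w) + (4w + 3)·(-1)·e^(-w) = (-4w + 1)·e^(-w). Since e^(-w) > 0, the only critical point is w = 1/4.
h''(1/4) has the same sign as -4 < 0, so this is a local maximum.
h(1/4) = (4)·e^(-1/4) ≈ 3.1152.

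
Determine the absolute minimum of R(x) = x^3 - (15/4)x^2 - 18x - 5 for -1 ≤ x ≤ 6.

-73

R'(x) = 3x^2 - (15/2)x - 18, whose only zero in [-1, 6] is x = 4.
Candidates: R(-1) = 33/4; R(4) = -73; R(6) = -32.
So the minimum is R(4) = -73.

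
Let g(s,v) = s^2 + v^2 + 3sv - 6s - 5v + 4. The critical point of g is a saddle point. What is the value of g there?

-9/5

∂g/∂s = 2s + 3v - 6 = 0 and ∂g/∂v = 3s + 2v - 5 = 0, so (s, v) = (3/5, 8/5).
The Hessian has g_{ss} = 2, g_{vv} = 2, g_{sv} = 3, giving D = -5 < 0, so the point is a saddle point.
g(3/5, 8/5) = -9/5.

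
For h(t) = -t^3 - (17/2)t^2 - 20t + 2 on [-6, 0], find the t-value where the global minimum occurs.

0

The derivative is -3t^2 - 17t - 20, which vanishes at t = -4 and t = -5/3.
Compare values at every candidate in [-6, 0]: h(-6) = 32,  h(-4) = 10,  h(-5/3) = 883/54,  h(0) = 2.
So the minimum is h(0) = 2.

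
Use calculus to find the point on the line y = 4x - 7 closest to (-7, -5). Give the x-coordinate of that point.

Minimize D(x)^2 = (x + 7)^2 + (4x - 2)^2.
d/dx[D^2] = 2(x + 7) + 2·4·(4x - 2) = 0 ⇒ x = 1/17.
Then y = -115/17 and the distance is √(900/17) ≈ 7.2761.

1/17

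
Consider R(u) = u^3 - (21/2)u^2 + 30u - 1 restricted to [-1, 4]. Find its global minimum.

The derivative is 3u^2 - 21u + 30, whose only zero in [-1, 4] is u = 2.
Evaluating at the critical points and endpoints: R(-1) = -85/2,  R(2) = 25,  R(4) = 15.
Hence the absolute minimum is -85/2 at u = -1.

-85/2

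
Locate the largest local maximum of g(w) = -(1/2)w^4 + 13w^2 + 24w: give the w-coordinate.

g'(w) = -2w^3 + 26w + 24. Setting g'(w) = 0 gives w ∈ {-3, -1, 4}.
Second-derivative test with g''(w) = -6w^2 + 26: g''(-3) = -28 < 0 ⇒ local maximum; g''(-1) = 20 > 0 ⇒ local minimum; g''(4) = -70 < 0 ⇒ local maximum.
Thus g has its largest local maximum at w = 4, with value 176.

4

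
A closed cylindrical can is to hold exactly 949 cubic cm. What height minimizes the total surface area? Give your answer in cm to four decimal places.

With radius r and height h, πr²h = 949 so h = 949/(πr²), and S(r) = 2πr² + 2πrh = 2πr² + 2·949/r.
S'(r) = 4πr − 2·949/r² = 0 ⇒ r³ = 949/(2π), so r ≈ 5.3255 and h = 2r ≈ 10.6510.
S''(r) = 4π + 4·949/r³ > 0, so this is the minimum; S ≈ 534.5956.

10.6510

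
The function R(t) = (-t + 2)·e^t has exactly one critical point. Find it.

Differentiating with the product rule gives R'(t) = (-t + 1)·e^t. Since e^t > 0, the only critical point is t = 1.
R''(1) has the same sign as -1 < 0, so this is a local maximum.
R(1) = (1)·e^(1) ≈ 2.7183.

1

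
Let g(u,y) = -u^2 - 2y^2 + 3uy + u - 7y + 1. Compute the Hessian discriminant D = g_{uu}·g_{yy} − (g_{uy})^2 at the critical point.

-1

∂g/∂u = -2u + 3y + 1 = 0 and ∂g/∂y = 3u - 4y - 7 = 0, so (u, y) = (17, 11).
The Hessian has g_{uu} = -2, g_{yy} = -4, g_{uy} = 3, giving D = -1 < 0, so the point is a saddle point.
D = (-2)·(-4) − (3)^2 = -1.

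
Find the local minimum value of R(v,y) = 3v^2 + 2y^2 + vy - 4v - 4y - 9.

-271/23

∂R/∂v = 6v + y - 4 = 0 and ∂R/∂y = v + 4y - 4 = 0, so (v, y) = (12/23, 20/23).
The Hessian has R_{vv} = 6, R_{yy} = 4, R_{vy} = 1, giving D = 23 > 0 with R_{vv} > 0, so the point is a local minimum.
R(12/23, 20/23) = -271/23.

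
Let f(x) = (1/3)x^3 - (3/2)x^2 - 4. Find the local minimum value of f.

Critical points: f'(x) = x^2 - 3x vanishes at x = 0, 3.
Second-derivative test with f''(x) = 2x - 3: f''(0) = -3 < 0 ⇒ local maximum; f''(3) = 3 > 0 ⇒ local minimum.
The local minimum is f(3) = -17/2.

-17/2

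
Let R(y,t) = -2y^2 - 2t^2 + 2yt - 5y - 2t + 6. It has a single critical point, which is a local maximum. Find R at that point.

25/2

∂R/∂y = -4y + 2t - 5 = 0 and ∂R/∂t = 2y - 4t - 2 = 0, so (y, t) = (-2, -3/2).
The Hessian has R_{yy} = -4, R_{tt} = -4, R_{yt} = 2, giving D = 12 > 0 with R_{yy} < 0, so the point is a local maximum.
R(-2, -3/2) = 25/2.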